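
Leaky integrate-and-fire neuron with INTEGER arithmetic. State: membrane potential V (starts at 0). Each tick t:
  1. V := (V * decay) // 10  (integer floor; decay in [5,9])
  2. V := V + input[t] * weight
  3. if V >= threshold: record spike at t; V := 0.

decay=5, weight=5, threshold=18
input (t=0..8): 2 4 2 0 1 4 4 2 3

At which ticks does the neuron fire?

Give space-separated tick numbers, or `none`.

Answer: 1 5 6 8

Derivation:
t=0: input=2 -> V=10
t=1: input=4 -> V=0 FIRE
t=2: input=2 -> V=10
t=3: input=0 -> V=5
t=4: input=1 -> V=7
t=5: input=4 -> V=0 FIRE
t=6: input=4 -> V=0 FIRE
t=7: input=2 -> V=10
t=8: input=3 -> V=0 FIRE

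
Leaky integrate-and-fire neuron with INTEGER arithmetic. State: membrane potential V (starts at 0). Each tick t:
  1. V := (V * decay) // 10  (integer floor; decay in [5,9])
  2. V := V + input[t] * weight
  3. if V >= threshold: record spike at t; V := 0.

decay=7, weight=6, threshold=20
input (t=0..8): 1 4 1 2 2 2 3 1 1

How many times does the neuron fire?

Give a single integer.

Answer: 3

Derivation:
t=0: input=1 -> V=6
t=1: input=4 -> V=0 FIRE
t=2: input=1 -> V=6
t=3: input=2 -> V=16
t=4: input=2 -> V=0 FIRE
t=5: input=2 -> V=12
t=6: input=3 -> V=0 FIRE
t=7: input=1 -> V=6
t=8: input=1 -> V=10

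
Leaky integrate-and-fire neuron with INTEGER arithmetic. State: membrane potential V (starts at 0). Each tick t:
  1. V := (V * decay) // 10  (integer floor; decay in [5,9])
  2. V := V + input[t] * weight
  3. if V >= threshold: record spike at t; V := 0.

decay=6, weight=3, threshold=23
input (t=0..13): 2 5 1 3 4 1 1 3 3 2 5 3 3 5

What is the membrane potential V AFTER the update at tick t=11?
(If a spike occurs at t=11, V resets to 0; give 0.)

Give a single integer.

Answer: 9

Derivation:
t=0: input=2 -> V=6
t=1: input=5 -> V=18
t=2: input=1 -> V=13
t=3: input=3 -> V=16
t=4: input=4 -> V=21
t=5: input=1 -> V=15
t=6: input=1 -> V=12
t=7: input=3 -> V=16
t=8: input=3 -> V=18
t=9: input=2 -> V=16
t=10: input=5 -> V=0 FIRE
t=11: input=3 -> V=9
t=12: input=3 -> V=14
t=13: input=5 -> V=0 FIRE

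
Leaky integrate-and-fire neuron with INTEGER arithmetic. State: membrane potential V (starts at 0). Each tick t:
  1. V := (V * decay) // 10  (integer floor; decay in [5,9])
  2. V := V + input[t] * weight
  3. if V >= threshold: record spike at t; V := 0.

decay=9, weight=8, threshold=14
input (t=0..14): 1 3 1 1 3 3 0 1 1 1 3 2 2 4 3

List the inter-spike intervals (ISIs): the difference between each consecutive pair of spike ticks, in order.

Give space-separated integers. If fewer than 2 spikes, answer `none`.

t=0: input=1 -> V=8
t=1: input=3 -> V=0 FIRE
t=2: input=1 -> V=8
t=3: input=1 -> V=0 FIRE
t=4: input=3 -> V=0 FIRE
t=5: input=3 -> V=0 FIRE
t=6: input=0 -> V=0
t=7: input=1 -> V=8
t=8: input=1 -> V=0 FIRE
t=9: input=1 -> V=8
t=10: input=3 -> V=0 FIRE
t=11: input=2 -> V=0 FIRE
t=12: input=2 -> V=0 FIRE
t=13: input=4 -> V=0 FIRE
t=14: input=3 -> V=0 FIRE

Answer: 2 1 1 3 2 1 1 1 1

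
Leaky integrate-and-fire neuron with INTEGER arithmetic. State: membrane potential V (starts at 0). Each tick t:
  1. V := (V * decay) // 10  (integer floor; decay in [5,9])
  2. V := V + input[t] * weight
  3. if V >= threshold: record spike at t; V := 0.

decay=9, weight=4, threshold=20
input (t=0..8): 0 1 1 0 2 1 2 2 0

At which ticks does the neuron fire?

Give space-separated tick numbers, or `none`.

Answer: 6

Derivation:
t=0: input=0 -> V=0
t=1: input=1 -> V=4
t=2: input=1 -> V=7
t=3: input=0 -> V=6
t=4: input=2 -> V=13
t=5: input=1 -> V=15
t=6: input=2 -> V=0 FIRE
t=7: input=2 -> V=8
t=8: input=0 -> V=7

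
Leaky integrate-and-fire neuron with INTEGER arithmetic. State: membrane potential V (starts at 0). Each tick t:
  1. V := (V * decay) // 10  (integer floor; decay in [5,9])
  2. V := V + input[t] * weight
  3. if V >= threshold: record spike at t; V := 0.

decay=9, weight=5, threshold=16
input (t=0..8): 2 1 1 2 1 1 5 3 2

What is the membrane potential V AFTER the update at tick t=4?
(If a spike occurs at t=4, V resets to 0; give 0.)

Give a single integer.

Answer: 14

Derivation:
t=0: input=2 -> V=10
t=1: input=1 -> V=14
t=2: input=1 -> V=0 FIRE
t=3: input=2 -> V=10
t=4: input=1 -> V=14
t=5: input=1 -> V=0 FIRE
t=6: input=5 -> V=0 FIRE
t=7: input=3 -> V=15
t=8: input=2 -> V=0 FIRE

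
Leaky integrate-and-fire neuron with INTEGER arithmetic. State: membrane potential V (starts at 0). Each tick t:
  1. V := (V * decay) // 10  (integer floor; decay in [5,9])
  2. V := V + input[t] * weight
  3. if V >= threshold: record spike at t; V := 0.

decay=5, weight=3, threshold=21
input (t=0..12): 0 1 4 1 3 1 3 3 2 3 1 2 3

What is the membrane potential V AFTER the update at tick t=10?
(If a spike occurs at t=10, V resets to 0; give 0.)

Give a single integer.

t=0: input=0 -> V=0
t=1: input=1 -> V=3
t=2: input=4 -> V=13
t=3: input=1 -> V=9
t=4: input=3 -> V=13
t=5: input=1 -> V=9
t=6: input=3 -> V=13
t=7: input=3 -> V=15
t=8: input=2 -> V=13
t=9: input=3 -> V=15
t=10: input=1 -> V=10
t=11: input=2 -> V=11
t=12: input=3 -> V=14

Answer: 10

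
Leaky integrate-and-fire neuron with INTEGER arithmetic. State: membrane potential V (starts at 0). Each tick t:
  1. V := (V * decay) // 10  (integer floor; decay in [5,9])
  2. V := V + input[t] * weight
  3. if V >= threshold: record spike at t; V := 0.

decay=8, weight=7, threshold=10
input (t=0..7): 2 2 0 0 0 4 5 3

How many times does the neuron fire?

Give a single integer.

Answer: 5

Derivation:
t=0: input=2 -> V=0 FIRE
t=1: input=2 -> V=0 FIRE
t=2: input=0 -> V=0
t=3: input=0 -> V=0
t=4: input=0 -> V=0
t=5: input=4 -> V=0 FIRE
t=6: input=5 -> V=0 FIRE
t=7: input=3 -> V=0 FIRE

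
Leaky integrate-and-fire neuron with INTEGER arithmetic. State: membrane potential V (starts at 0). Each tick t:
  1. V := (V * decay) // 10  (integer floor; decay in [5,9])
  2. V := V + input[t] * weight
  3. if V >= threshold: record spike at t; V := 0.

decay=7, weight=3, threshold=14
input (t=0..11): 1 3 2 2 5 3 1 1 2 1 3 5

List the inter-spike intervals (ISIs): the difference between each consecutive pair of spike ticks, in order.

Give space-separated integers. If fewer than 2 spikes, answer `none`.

t=0: input=1 -> V=3
t=1: input=3 -> V=11
t=2: input=2 -> V=13
t=3: input=2 -> V=0 FIRE
t=4: input=5 -> V=0 FIRE
t=5: input=3 -> V=9
t=6: input=1 -> V=9
t=7: input=1 -> V=9
t=8: input=2 -> V=12
t=9: input=1 -> V=11
t=10: input=3 -> V=0 FIRE
t=11: input=5 -> V=0 FIRE

Answer: 1 6 1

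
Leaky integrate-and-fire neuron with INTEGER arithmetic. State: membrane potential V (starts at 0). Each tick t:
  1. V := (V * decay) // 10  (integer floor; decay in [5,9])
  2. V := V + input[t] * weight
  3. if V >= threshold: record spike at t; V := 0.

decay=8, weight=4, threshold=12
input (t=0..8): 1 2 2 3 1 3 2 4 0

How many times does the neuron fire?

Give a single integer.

Answer: 4

Derivation:
t=0: input=1 -> V=4
t=1: input=2 -> V=11
t=2: input=2 -> V=0 FIRE
t=3: input=3 -> V=0 FIRE
t=4: input=1 -> V=4
t=5: input=3 -> V=0 FIRE
t=6: input=2 -> V=8
t=7: input=4 -> V=0 FIRE
t=8: input=0 -> V=0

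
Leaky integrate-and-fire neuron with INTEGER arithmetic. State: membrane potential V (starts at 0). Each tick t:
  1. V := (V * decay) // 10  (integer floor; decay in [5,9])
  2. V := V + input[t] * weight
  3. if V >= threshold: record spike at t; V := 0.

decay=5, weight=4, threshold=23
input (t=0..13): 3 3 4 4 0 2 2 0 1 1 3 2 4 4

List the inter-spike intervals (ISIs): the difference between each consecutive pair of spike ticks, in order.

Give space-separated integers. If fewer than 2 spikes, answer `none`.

Answer: 10

Derivation:
t=0: input=3 -> V=12
t=1: input=3 -> V=18
t=2: input=4 -> V=0 FIRE
t=3: input=4 -> V=16
t=4: input=0 -> V=8
t=5: input=2 -> V=12
t=6: input=2 -> V=14
t=7: input=0 -> V=7
t=8: input=1 -> V=7
t=9: input=1 -> V=7
t=10: input=3 -> V=15
t=11: input=2 -> V=15
t=12: input=4 -> V=0 FIRE
t=13: input=4 -> V=16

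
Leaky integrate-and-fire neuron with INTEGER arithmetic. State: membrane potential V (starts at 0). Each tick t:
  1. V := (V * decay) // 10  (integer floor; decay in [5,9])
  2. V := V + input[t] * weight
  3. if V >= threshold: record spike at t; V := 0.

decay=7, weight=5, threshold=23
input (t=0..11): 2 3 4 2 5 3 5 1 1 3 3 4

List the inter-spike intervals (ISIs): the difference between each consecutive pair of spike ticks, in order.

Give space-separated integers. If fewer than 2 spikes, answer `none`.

Answer: 2 2 4

Derivation:
t=0: input=2 -> V=10
t=1: input=3 -> V=22
t=2: input=4 -> V=0 FIRE
t=3: input=2 -> V=10
t=4: input=5 -> V=0 FIRE
t=5: input=3 -> V=15
t=6: input=5 -> V=0 FIRE
t=7: input=1 -> V=5
t=8: input=1 -> V=8
t=9: input=3 -> V=20
t=10: input=3 -> V=0 FIRE
t=11: input=4 -> V=20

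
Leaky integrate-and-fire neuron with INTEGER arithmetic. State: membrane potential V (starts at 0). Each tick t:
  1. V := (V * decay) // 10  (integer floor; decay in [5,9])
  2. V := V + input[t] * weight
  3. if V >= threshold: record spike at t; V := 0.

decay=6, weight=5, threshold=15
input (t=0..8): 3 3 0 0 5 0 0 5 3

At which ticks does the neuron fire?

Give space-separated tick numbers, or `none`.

t=0: input=3 -> V=0 FIRE
t=1: input=3 -> V=0 FIRE
t=2: input=0 -> V=0
t=3: input=0 -> V=0
t=4: input=5 -> V=0 FIRE
t=5: input=0 -> V=0
t=6: input=0 -> V=0
t=7: input=5 -> V=0 FIRE
t=8: input=3 -> V=0 FIRE

Answer: 0 1 4 7 8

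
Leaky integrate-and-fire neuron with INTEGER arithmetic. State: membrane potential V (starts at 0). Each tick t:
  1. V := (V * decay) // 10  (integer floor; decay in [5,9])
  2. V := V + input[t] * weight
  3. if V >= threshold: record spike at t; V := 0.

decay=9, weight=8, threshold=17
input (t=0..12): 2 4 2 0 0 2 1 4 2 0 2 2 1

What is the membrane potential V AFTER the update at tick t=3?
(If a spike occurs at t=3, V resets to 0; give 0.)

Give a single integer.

t=0: input=2 -> V=16
t=1: input=4 -> V=0 FIRE
t=2: input=2 -> V=16
t=3: input=0 -> V=14
t=4: input=0 -> V=12
t=5: input=2 -> V=0 FIRE
t=6: input=1 -> V=8
t=7: input=4 -> V=0 FIRE
t=8: input=2 -> V=16
t=9: input=0 -> V=14
t=10: input=2 -> V=0 FIRE
t=11: input=2 -> V=16
t=12: input=1 -> V=0 FIRE

Answer: 14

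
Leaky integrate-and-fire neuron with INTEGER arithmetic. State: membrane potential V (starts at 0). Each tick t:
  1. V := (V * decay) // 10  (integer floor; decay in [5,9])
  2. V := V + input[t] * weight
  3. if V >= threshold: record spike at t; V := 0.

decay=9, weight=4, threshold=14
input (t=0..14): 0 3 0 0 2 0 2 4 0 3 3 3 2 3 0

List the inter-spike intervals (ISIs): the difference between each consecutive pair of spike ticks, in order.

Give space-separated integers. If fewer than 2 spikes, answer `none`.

t=0: input=0 -> V=0
t=1: input=3 -> V=12
t=2: input=0 -> V=10
t=3: input=0 -> V=9
t=4: input=2 -> V=0 FIRE
t=5: input=0 -> V=0
t=6: input=2 -> V=8
t=7: input=4 -> V=0 FIRE
t=8: input=0 -> V=0
t=9: input=3 -> V=12
t=10: input=3 -> V=0 FIRE
t=11: input=3 -> V=12
t=12: input=2 -> V=0 FIRE
t=13: input=3 -> V=12
t=14: input=0 -> V=10

Answer: 3 3 2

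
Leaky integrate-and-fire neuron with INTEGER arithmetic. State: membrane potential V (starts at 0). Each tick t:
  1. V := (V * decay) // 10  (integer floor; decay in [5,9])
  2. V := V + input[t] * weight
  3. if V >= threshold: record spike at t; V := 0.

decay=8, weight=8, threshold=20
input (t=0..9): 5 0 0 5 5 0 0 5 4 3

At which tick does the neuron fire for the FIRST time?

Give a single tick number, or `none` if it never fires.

Answer: 0

Derivation:
t=0: input=5 -> V=0 FIRE
t=1: input=0 -> V=0
t=2: input=0 -> V=0
t=3: input=5 -> V=0 FIRE
t=4: input=5 -> V=0 FIRE
t=5: input=0 -> V=0
t=6: input=0 -> V=0
t=7: input=5 -> V=0 FIRE
t=8: input=4 -> V=0 FIRE
t=9: input=3 -> V=0 FIRE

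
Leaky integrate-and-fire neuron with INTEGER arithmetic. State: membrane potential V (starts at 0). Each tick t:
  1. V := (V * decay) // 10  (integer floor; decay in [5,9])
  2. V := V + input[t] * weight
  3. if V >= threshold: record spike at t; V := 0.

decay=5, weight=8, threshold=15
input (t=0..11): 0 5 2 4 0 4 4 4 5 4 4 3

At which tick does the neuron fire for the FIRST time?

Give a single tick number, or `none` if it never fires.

t=0: input=0 -> V=0
t=1: input=5 -> V=0 FIRE
t=2: input=2 -> V=0 FIRE
t=3: input=4 -> V=0 FIRE
t=4: input=0 -> V=0
t=5: input=4 -> V=0 FIRE
t=6: input=4 -> V=0 FIRE
t=7: input=4 -> V=0 FIRE
t=8: input=5 -> V=0 FIRE
t=9: input=4 -> V=0 FIRE
t=10: input=4 -> V=0 FIRE
t=11: input=3 -> V=0 FIRE

Answer: 1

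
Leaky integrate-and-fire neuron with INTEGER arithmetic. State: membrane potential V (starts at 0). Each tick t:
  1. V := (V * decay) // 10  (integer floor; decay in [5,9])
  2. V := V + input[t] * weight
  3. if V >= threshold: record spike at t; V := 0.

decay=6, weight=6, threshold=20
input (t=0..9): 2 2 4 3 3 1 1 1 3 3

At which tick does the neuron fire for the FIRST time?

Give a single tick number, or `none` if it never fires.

t=0: input=2 -> V=12
t=1: input=2 -> V=19
t=2: input=4 -> V=0 FIRE
t=3: input=3 -> V=18
t=4: input=3 -> V=0 FIRE
t=5: input=1 -> V=6
t=6: input=1 -> V=9
t=7: input=1 -> V=11
t=8: input=3 -> V=0 FIRE
t=9: input=3 -> V=18

Answer: 2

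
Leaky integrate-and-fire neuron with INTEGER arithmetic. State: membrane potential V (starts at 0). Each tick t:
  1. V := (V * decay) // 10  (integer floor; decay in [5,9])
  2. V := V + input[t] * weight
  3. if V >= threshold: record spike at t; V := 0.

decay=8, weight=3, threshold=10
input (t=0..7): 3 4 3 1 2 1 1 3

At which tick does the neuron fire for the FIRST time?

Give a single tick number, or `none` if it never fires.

Answer: 1

Derivation:
t=0: input=3 -> V=9
t=1: input=4 -> V=0 FIRE
t=2: input=3 -> V=9
t=3: input=1 -> V=0 FIRE
t=4: input=2 -> V=6
t=5: input=1 -> V=7
t=6: input=1 -> V=8
t=7: input=3 -> V=0 FIRE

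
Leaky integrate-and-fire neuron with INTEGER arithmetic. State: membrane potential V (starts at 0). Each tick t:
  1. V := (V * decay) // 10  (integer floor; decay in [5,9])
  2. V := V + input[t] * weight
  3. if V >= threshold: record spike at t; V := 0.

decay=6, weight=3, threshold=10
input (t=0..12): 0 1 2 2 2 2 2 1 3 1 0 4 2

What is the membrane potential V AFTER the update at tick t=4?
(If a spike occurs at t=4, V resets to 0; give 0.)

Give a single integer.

Answer: 6

Derivation:
t=0: input=0 -> V=0
t=1: input=1 -> V=3
t=2: input=2 -> V=7
t=3: input=2 -> V=0 FIRE
t=4: input=2 -> V=6
t=5: input=2 -> V=9
t=6: input=2 -> V=0 FIRE
t=7: input=1 -> V=3
t=8: input=3 -> V=0 FIRE
t=9: input=1 -> V=3
t=10: input=0 -> V=1
t=11: input=4 -> V=0 FIRE
t=12: input=2 -> V=6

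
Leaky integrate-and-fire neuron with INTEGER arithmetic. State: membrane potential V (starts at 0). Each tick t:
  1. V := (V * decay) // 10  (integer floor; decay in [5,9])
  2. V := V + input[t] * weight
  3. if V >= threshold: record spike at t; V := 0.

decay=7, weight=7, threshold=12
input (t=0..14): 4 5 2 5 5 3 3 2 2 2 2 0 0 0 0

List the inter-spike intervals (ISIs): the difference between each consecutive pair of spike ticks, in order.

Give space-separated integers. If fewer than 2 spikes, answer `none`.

Answer: 1 1 1 1 1 1 1 1 1 1

Derivation:
t=0: input=4 -> V=0 FIRE
t=1: input=5 -> V=0 FIRE
t=2: input=2 -> V=0 FIRE
t=3: input=5 -> V=0 FIRE
t=4: input=5 -> V=0 FIRE
t=5: input=3 -> V=0 FIRE
t=6: input=3 -> V=0 FIRE
t=7: input=2 -> V=0 FIRE
t=8: input=2 -> V=0 FIRE
t=9: input=2 -> V=0 FIRE
t=10: input=2 -> V=0 FIRE
t=11: input=0 -> V=0
t=12: input=0 -> V=0
t=13: input=0 -> V=0
t=14: input=0 -> V=0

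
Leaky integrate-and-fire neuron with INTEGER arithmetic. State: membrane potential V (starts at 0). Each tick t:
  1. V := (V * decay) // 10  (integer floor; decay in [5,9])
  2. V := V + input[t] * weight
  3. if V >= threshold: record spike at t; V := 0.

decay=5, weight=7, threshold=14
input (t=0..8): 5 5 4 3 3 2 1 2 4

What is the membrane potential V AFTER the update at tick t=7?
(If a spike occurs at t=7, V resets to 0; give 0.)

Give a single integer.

t=0: input=5 -> V=0 FIRE
t=1: input=5 -> V=0 FIRE
t=2: input=4 -> V=0 FIRE
t=3: input=3 -> V=0 FIRE
t=4: input=3 -> V=0 FIRE
t=5: input=2 -> V=0 FIRE
t=6: input=1 -> V=7
t=7: input=2 -> V=0 FIRE
t=8: input=4 -> V=0 FIRE

Answer: 0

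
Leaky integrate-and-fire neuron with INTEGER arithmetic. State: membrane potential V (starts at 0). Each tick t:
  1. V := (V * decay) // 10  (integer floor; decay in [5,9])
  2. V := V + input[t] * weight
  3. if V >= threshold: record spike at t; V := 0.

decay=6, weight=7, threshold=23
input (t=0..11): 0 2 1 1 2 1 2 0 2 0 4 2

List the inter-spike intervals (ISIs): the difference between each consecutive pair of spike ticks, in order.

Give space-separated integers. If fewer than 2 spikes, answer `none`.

Answer: 6

Derivation:
t=0: input=0 -> V=0
t=1: input=2 -> V=14
t=2: input=1 -> V=15
t=3: input=1 -> V=16
t=4: input=2 -> V=0 FIRE
t=5: input=1 -> V=7
t=6: input=2 -> V=18
t=7: input=0 -> V=10
t=8: input=2 -> V=20
t=9: input=0 -> V=12
t=10: input=4 -> V=0 FIRE
t=11: input=2 -> V=14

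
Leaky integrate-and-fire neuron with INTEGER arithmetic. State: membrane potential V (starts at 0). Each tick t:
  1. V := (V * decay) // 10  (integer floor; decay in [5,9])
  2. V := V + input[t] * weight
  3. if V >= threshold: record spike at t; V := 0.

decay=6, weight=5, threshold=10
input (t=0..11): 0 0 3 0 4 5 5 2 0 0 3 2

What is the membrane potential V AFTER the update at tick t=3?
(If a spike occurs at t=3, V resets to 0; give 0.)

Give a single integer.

Answer: 0

Derivation:
t=0: input=0 -> V=0
t=1: input=0 -> V=0
t=2: input=3 -> V=0 FIRE
t=3: input=0 -> V=0
t=4: input=4 -> V=0 FIRE
t=5: input=5 -> V=0 FIRE
t=6: input=5 -> V=0 FIRE
t=7: input=2 -> V=0 FIRE
t=8: input=0 -> V=0
t=9: input=0 -> V=0
t=10: input=3 -> V=0 FIRE
t=11: input=2 -> V=0 FIRE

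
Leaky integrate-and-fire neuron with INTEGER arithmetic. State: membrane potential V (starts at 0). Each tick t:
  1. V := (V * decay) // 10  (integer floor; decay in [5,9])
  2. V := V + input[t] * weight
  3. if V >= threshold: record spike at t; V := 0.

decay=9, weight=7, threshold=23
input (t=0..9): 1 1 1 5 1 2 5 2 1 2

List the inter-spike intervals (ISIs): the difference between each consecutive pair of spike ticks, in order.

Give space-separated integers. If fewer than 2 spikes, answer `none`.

t=0: input=1 -> V=7
t=1: input=1 -> V=13
t=2: input=1 -> V=18
t=3: input=5 -> V=0 FIRE
t=4: input=1 -> V=7
t=5: input=2 -> V=20
t=6: input=5 -> V=0 FIRE
t=7: input=2 -> V=14
t=8: input=1 -> V=19
t=9: input=2 -> V=0 FIRE

Answer: 3 3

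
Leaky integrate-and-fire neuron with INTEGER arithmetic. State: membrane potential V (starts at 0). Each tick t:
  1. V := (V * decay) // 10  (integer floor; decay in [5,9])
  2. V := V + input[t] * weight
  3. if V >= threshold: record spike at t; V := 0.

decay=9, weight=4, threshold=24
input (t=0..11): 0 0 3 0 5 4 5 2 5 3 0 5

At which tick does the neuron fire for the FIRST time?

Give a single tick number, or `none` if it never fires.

t=0: input=0 -> V=0
t=1: input=0 -> V=0
t=2: input=3 -> V=12
t=3: input=0 -> V=10
t=4: input=5 -> V=0 FIRE
t=5: input=4 -> V=16
t=6: input=5 -> V=0 FIRE
t=7: input=2 -> V=8
t=8: input=5 -> V=0 FIRE
t=9: input=3 -> V=12
t=10: input=0 -> V=10
t=11: input=5 -> V=0 FIRE

Answer: 4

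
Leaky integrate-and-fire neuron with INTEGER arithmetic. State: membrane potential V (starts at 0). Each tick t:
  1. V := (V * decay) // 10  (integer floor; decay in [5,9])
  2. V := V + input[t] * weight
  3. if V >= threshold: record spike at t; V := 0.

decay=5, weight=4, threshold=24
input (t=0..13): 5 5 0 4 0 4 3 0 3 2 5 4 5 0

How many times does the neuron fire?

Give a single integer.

Answer: 3

Derivation:
t=0: input=5 -> V=20
t=1: input=5 -> V=0 FIRE
t=2: input=0 -> V=0
t=3: input=4 -> V=16
t=4: input=0 -> V=8
t=5: input=4 -> V=20
t=6: input=3 -> V=22
t=7: input=0 -> V=11
t=8: input=3 -> V=17
t=9: input=2 -> V=16
t=10: input=5 -> V=0 FIRE
t=11: input=4 -> V=16
t=12: input=5 -> V=0 FIRE
t=13: input=0 -> V=0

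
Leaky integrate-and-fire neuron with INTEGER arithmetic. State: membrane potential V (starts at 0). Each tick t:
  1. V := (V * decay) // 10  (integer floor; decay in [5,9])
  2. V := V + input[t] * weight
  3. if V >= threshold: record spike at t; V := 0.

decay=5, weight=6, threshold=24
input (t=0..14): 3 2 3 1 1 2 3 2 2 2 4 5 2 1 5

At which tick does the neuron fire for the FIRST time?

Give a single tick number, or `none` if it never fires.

Answer: 2

Derivation:
t=0: input=3 -> V=18
t=1: input=2 -> V=21
t=2: input=3 -> V=0 FIRE
t=3: input=1 -> V=6
t=4: input=1 -> V=9
t=5: input=2 -> V=16
t=6: input=3 -> V=0 FIRE
t=7: input=2 -> V=12
t=8: input=2 -> V=18
t=9: input=2 -> V=21
t=10: input=4 -> V=0 FIRE
t=11: input=5 -> V=0 FIRE
t=12: input=2 -> V=12
t=13: input=1 -> V=12
t=14: input=5 -> V=0 FIRE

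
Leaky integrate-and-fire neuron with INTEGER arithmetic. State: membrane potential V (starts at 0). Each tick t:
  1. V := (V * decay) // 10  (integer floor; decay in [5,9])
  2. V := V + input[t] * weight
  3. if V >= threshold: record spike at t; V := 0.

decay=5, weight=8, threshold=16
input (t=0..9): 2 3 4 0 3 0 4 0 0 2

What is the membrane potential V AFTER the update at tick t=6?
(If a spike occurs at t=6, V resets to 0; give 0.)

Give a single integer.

Answer: 0

Derivation:
t=0: input=2 -> V=0 FIRE
t=1: input=3 -> V=0 FIRE
t=2: input=4 -> V=0 FIRE
t=3: input=0 -> V=0
t=4: input=3 -> V=0 FIRE
t=5: input=0 -> V=0
t=6: input=4 -> V=0 FIRE
t=7: input=0 -> V=0
t=8: input=0 -> V=0
t=9: input=2 -> V=0 FIRE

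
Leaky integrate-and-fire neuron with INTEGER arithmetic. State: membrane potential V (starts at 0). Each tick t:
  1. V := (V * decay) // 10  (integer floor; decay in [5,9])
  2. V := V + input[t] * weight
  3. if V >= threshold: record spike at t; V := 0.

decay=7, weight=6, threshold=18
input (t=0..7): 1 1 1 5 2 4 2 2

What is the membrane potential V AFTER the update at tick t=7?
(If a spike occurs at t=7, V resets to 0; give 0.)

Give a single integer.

t=0: input=1 -> V=6
t=1: input=1 -> V=10
t=2: input=1 -> V=13
t=3: input=5 -> V=0 FIRE
t=4: input=2 -> V=12
t=5: input=4 -> V=0 FIRE
t=6: input=2 -> V=12
t=7: input=2 -> V=0 FIRE

Answer: 0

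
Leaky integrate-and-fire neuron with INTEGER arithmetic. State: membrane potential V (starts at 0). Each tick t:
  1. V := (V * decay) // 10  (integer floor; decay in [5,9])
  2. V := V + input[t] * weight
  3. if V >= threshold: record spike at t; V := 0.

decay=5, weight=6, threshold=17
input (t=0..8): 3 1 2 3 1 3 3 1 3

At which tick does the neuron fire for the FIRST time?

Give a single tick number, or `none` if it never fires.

t=0: input=3 -> V=0 FIRE
t=1: input=1 -> V=6
t=2: input=2 -> V=15
t=3: input=3 -> V=0 FIRE
t=4: input=1 -> V=6
t=5: input=3 -> V=0 FIRE
t=6: input=3 -> V=0 FIRE
t=7: input=1 -> V=6
t=8: input=3 -> V=0 FIRE

Answer: 0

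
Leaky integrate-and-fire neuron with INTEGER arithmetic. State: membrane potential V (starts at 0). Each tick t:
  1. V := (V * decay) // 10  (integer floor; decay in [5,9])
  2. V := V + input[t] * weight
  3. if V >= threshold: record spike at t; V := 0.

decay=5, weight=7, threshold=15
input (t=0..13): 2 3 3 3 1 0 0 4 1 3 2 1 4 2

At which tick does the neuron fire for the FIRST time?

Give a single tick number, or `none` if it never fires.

t=0: input=2 -> V=14
t=1: input=3 -> V=0 FIRE
t=2: input=3 -> V=0 FIRE
t=3: input=3 -> V=0 FIRE
t=4: input=1 -> V=7
t=5: input=0 -> V=3
t=6: input=0 -> V=1
t=7: input=4 -> V=0 FIRE
t=8: input=1 -> V=7
t=9: input=3 -> V=0 FIRE
t=10: input=2 -> V=14
t=11: input=1 -> V=14
t=12: input=4 -> V=0 FIRE
t=13: input=2 -> V=14

Answer: 1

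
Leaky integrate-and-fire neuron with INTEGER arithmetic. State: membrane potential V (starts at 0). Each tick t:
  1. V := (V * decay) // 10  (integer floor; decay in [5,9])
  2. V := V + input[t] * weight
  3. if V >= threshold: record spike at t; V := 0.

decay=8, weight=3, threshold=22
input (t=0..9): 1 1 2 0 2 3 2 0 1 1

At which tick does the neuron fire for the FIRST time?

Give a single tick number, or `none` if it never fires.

t=0: input=1 -> V=3
t=1: input=1 -> V=5
t=2: input=2 -> V=10
t=3: input=0 -> V=8
t=4: input=2 -> V=12
t=5: input=3 -> V=18
t=6: input=2 -> V=20
t=7: input=0 -> V=16
t=8: input=1 -> V=15
t=9: input=1 -> V=15

Answer: none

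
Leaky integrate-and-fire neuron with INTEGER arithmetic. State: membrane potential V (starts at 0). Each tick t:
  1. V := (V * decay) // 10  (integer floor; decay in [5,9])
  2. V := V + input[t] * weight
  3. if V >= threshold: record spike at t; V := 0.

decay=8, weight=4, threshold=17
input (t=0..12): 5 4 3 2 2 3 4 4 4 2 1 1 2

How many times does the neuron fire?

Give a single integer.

Answer: 5

Derivation:
t=0: input=5 -> V=0 FIRE
t=1: input=4 -> V=16
t=2: input=3 -> V=0 FIRE
t=3: input=2 -> V=8
t=4: input=2 -> V=14
t=5: input=3 -> V=0 FIRE
t=6: input=4 -> V=16
t=7: input=4 -> V=0 FIRE
t=8: input=4 -> V=16
t=9: input=2 -> V=0 FIRE
t=10: input=1 -> V=4
t=11: input=1 -> V=7
t=12: input=2 -> V=13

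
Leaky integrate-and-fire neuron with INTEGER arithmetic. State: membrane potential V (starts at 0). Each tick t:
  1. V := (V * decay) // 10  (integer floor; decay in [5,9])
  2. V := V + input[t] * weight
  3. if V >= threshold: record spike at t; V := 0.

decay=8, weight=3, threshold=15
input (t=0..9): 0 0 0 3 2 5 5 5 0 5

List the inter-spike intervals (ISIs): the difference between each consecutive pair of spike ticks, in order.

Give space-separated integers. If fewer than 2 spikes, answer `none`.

Answer: 1 1 2

Derivation:
t=0: input=0 -> V=0
t=1: input=0 -> V=0
t=2: input=0 -> V=0
t=3: input=3 -> V=9
t=4: input=2 -> V=13
t=5: input=5 -> V=0 FIRE
t=6: input=5 -> V=0 FIRE
t=7: input=5 -> V=0 FIRE
t=8: input=0 -> V=0
t=9: input=5 -> V=0 FIRE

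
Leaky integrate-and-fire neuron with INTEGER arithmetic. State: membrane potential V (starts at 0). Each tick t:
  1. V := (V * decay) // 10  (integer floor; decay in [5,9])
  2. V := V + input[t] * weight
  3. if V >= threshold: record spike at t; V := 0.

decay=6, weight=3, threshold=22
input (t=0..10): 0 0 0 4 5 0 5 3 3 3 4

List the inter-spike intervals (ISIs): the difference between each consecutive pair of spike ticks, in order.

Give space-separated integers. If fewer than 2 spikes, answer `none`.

Answer: 6

Derivation:
t=0: input=0 -> V=0
t=1: input=0 -> V=0
t=2: input=0 -> V=0
t=3: input=4 -> V=12
t=4: input=5 -> V=0 FIRE
t=5: input=0 -> V=0
t=6: input=5 -> V=15
t=7: input=3 -> V=18
t=8: input=3 -> V=19
t=9: input=3 -> V=20
t=10: input=4 -> V=0 FIRE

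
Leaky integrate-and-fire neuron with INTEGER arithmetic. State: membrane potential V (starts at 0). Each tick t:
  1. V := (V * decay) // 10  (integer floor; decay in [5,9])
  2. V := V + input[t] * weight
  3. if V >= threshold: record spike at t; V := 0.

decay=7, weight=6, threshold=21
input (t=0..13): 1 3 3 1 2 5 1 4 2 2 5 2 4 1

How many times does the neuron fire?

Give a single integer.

Answer: 6

Derivation:
t=0: input=1 -> V=6
t=1: input=3 -> V=0 FIRE
t=2: input=3 -> V=18
t=3: input=1 -> V=18
t=4: input=2 -> V=0 FIRE
t=5: input=5 -> V=0 FIRE
t=6: input=1 -> V=6
t=7: input=4 -> V=0 FIRE
t=8: input=2 -> V=12
t=9: input=2 -> V=20
t=10: input=5 -> V=0 FIRE
t=11: input=2 -> V=12
t=12: input=4 -> V=0 FIRE
t=13: input=1 -> V=6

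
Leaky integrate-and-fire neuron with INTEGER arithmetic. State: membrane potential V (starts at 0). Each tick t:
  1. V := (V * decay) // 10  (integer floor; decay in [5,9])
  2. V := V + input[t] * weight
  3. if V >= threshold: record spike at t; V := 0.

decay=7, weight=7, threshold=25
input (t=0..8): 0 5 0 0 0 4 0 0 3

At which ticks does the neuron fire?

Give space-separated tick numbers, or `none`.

Answer: 1 5

Derivation:
t=0: input=0 -> V=0
t=1: input=5 -> V=0 FIRE
t=2: input=0 -> V=0
t=3: input=0 -> V=0
t=4: input=0 -> V=0
t=5: input=4 -> V=0 FIRE
t=6: input=0 -> V=0
t=7: input=0 -> V=0
t=8: input=3 -> V=21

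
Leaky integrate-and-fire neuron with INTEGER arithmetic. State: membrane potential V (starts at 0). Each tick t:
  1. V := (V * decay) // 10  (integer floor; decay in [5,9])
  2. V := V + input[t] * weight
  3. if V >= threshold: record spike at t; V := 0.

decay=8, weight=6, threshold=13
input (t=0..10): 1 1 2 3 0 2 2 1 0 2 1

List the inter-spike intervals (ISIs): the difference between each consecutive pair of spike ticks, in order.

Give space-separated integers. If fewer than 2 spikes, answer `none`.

Answer: 1 3 3

Derivation:
t=0: input=1 -> V=6
t=1: input=1 -> V=10
t=2: input=2 -> V=0 FIRE
t=3: input=3 -> V=0 FIRE
t=4: input=0 -> V=0
t=5: input=2 -> V=12
t=6: input=2 -> V=0 FIRE
t=7: input=1 -> V=6
t=8: input=0 -> V=4
t=9: input=2 -> V=0 FIRE
t=10: input=1 -> V=6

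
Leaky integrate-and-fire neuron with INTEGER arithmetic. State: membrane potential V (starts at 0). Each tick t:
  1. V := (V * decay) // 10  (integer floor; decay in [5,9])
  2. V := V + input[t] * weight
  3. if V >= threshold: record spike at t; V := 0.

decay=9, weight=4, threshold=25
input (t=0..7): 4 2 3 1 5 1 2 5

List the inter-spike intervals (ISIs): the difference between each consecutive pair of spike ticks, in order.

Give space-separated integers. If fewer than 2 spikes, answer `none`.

t=0: input=4 -> V=16
t=1: input=2 -> V=22
t=2: input=3 -> V=0 FIRE
t=3: input=1 -> V=4
t=4: input=5 -> V=23
t=5: input=1 -> V=24
t=6: input=2 -> V=0 FIRE
t=7: input=5 -> V=20

Answer: 4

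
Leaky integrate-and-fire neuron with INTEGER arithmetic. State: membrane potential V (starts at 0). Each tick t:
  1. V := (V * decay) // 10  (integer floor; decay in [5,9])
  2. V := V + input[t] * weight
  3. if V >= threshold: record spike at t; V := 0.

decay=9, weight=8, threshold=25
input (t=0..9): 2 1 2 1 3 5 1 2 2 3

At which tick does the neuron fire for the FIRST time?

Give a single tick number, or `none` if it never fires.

Answer: 2

Derivation:
t=0: input=2 -> V=16
t=1: input=1 -> V=22
t=2: input=2 -> V=0 FIRE
t=3: input=1 -> V=8
t=4: input=3 -> V=0 FIRE
t=5: input=5 -> V=0 FIRE
t=6: input=1 -> V=8
t=7: input=2 -> V=23
t=8: input=2 -> V=0 FIRE
t=9: input=3 -> V=24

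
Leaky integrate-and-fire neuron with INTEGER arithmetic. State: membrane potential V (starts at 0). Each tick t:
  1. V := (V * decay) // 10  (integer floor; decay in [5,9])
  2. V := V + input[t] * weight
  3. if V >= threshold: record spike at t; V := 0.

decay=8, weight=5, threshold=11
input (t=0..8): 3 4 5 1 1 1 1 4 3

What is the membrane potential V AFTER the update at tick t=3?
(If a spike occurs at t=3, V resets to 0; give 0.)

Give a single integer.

t=0: input=3 -> V=0 FIRE
t=1: input=4 -> V=0 FIRE
t=2: input=5 -> V=0 FIRE
t=3: input=1 -> V=5
t=4: input=1 -> V=9
t=5: input=1 -> V=0 FIRE
t=6: input=1 -> V=5
t=7: input=4 -> V=0 FIRE
t=8: input=3 -> V=0 FIRE

Answer: 5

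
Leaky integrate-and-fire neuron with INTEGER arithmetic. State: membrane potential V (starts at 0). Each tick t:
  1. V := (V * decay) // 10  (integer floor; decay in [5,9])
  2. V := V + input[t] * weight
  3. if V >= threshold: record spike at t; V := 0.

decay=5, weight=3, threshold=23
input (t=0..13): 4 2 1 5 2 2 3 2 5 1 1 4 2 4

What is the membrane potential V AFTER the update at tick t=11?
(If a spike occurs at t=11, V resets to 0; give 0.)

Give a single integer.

t=0: input=4 -> V=12
t=1: input=2 -> V=12
t=2: input=1 -> V=9
t=3: input=5 -> V=19
t=4: input=2 -> V=15
t=5: input=2 -> V=13
t=6: input=3 -> V=15
t=7: input=2 -> V=13
t=8: input=5 -> V=21
t=9: input=1 -> V=13
t=10: input=1 -> V=9
t=11: input=4 -> V=16
t=12: input=2 -> V=14
t=13: input=4 -> V=19

Answer: 16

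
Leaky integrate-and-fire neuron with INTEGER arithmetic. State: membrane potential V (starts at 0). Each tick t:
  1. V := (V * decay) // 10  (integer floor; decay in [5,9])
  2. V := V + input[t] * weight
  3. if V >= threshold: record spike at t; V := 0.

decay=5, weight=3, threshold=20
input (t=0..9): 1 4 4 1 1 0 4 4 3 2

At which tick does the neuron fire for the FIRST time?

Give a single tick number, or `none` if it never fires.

t=0: input=1 -> V=3
t=1: input=4 -> V=13
t=2: input=4 -> V=18
t=3: input=1 -> V=12
t=4: input=1 -> V=9
t=5: input=0 -> V=4
t=6: input=4 -> V=14
t=7: input=4 -> V=19
t=8: input=3 -> V=18
t=9: input=2 -> V=15

Answer: none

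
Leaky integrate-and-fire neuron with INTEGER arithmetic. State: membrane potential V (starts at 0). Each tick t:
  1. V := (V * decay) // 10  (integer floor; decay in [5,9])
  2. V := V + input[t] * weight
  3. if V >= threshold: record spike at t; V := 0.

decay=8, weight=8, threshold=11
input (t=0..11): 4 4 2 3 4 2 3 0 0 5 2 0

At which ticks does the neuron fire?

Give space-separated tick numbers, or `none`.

Answer: 0 1 2 3 4 5 6 9 10

Derivation:
t=0: input=4 -> V=0 FIRE
t=1: input=4 -> V=0 FIRE
t=2: input=2 -> V=0 FIRE
t=3: input=3 -> V=0 FIRE
t=4: input=4 -> V=0 FIRE
t=5: input=2 -> V=0 FIRE
t=6: input=3 -> V=0 FIRE
t=7: input=0 -> V=0
t=8: input=0 -> V=0
t=9: input=5 -> V=0 FIRE
t=10: input=2 -> V=0 FIRE
t=11: input=0 -> V=0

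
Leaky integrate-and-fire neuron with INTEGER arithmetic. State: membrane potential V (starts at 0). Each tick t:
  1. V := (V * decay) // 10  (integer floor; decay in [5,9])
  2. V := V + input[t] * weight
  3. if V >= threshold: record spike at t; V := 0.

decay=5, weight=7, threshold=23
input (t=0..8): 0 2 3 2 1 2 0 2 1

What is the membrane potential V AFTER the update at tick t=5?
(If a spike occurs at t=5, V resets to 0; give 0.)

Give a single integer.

t=0: input=0 -> V=0
t=1: input=2 -> V=14
t=2: input=3 -> V=0 FIRE
t=3: input=2 -> V=14
t=4: input=1 -> V=14
t=5: input=2 -> V=21
t=6: input=0 -> V=10
t=7: input=2 -> V=19
t=8: input=1 -> V=16

Answer: 21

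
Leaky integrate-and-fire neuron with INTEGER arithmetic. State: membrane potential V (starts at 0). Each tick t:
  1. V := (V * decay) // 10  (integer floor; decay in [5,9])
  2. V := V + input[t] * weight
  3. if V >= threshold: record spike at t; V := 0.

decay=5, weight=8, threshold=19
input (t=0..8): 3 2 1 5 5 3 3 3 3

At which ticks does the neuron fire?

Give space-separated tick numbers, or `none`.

Answer: 0 3 4 5 6 7 8

Derivation:
t=0: input=3 -> V=0 FIRE
t=1: input=2 -> V=16
t=2: input=1 -> V=16
t=3: input=5 -> V=0 FIRE
t=4: input=5 -> V=0 FIRE
t=5: input=3 -> V=0 FIRE
t=6: input=3 -> V=0 FIRE
t=7: input=3 -> V=0 FIRE
t=8: input=3 -> V=0 FIRE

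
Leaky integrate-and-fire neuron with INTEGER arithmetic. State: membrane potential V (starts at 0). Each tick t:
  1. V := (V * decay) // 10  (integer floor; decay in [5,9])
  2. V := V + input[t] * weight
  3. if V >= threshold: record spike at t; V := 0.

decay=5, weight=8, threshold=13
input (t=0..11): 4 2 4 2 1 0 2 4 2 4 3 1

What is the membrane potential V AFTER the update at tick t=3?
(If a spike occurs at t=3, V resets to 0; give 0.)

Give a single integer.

t=0: input=4 -> V=0 FIRE
t=1: input=2 -> V=0 FIRE
t=2: input=4 -> V=0 FIRE
t=3: input=2 -> V=0 FIRE
t=4: input=1 -> V=8
t=5: input=0 -> V=4
t=6: input=2 -> V=0 FIRE
t=7: input=4 -> V=0 FIRE
t=8: input=2 -> V=0 FIRE
t=9: input=4 -> V=0 FIRE
t=10: input=3 -> V=0 FIRE
t=11: input=1 -> V=8

Answer: 0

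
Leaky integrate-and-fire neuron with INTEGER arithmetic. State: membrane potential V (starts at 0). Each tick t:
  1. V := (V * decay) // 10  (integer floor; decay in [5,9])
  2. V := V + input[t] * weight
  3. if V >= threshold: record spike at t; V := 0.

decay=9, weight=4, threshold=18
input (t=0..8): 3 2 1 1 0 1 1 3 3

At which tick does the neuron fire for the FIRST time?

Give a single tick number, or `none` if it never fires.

t=0: input=3 -> V=12
t=1: input=2 -> V=0 FIRE
t=2: input=1 -> V=4
t=3: input=1 -> V=7
t=4: input=0 -> V=6
t=5: input=1 -> V=9
t=6: input=1 -> V=12
t=7: input=3 -> V=0 FIRE
t=8: input=3 -> V=12

Answer: 1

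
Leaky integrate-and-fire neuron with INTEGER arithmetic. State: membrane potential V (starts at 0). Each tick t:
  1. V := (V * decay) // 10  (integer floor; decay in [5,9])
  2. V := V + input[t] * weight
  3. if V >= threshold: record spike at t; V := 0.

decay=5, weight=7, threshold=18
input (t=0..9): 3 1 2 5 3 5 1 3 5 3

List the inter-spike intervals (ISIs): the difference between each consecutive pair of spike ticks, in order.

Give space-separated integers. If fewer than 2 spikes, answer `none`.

Answer: 3 1 1 2 1 1

Derivation:
t=0: input=3 -> V=0 FIRE
t=1: input=1 -> V=7
t=2: input=2 -> V=17
t=3: input=5 -> V=0 FIRE
t=4: input=3 -> V=0 FIRE
t=5: input=5 -> V=0 FIRE
t=6: input=1 -> V=7
t=7: input=3 -> V=0 FIRE
t=8: input=5 -> V=0 FIRE
t=9: input=3 -> V=0 FIRE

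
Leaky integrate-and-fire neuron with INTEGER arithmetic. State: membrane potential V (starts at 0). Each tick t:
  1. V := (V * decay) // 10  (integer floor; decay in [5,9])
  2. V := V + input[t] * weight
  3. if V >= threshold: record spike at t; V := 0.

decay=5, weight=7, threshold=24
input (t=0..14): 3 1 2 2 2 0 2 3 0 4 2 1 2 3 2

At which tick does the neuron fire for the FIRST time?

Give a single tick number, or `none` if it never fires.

Answer: 3

Derivation:
t=0: input=3 -> V=21
t=1: input=1 -> V=17
t=2: input=2 -> V=22
t=3: input=2 -> V=0 FIRE
t=4: input=2 -> V=14
t=5: input=0 -> V=7
t=6: input=2 -> V=17
t=7: input=3 -> V=0 FIRE
t=8: input=0 -> V=0
t=9: input=4 -> V=0 FIRE
t=10: input=2 -> V=14
t=11: input=1 -> V=14
t=12: input=2 -> V=21
t=13: input=3 -> V=0 FIRE
t=14: input=2 -> V=14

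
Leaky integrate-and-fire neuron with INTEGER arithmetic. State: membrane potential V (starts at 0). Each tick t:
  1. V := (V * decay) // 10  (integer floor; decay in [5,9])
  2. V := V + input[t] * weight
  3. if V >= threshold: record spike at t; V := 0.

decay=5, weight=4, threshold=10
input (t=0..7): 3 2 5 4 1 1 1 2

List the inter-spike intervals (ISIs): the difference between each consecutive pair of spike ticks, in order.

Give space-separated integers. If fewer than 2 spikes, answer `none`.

Answer: 2 1 4

Derivation:
t=0: input=3 -> V=0 FIRE
t=1: input=2 -> V=8
t=2: input=5 -> V=0 FIRE
t=3: input=4 -> V=0 FIRE
t=4: input=1 -> V=4
t=5: input=1 -> V=6
t=6: input=1 -> V=7
t=7: input=2 -> V=0 FIRE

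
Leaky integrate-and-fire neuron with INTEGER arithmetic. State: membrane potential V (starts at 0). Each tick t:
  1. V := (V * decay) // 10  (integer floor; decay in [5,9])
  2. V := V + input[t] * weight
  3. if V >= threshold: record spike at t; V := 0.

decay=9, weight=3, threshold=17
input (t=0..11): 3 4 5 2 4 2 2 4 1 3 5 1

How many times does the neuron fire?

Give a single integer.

t=0: input=3 -> V=9
t=1: input=4 -> V=0 FIRE
t=2: input=5 -> V=15
t=3: input=2 -> V=0 FIRE
t=4: input=4 -> V=12
t=5: input=2 -> V=16
t=6: input=2 -> V=0 FIRE
t=7: input=4 -> V=12
t=8: input=1 -> V=13
t=9: input=3 -> V=0 FIRE
t=10: input=5 -> V=15
t=11: input=1 -> V=16

Answer: 4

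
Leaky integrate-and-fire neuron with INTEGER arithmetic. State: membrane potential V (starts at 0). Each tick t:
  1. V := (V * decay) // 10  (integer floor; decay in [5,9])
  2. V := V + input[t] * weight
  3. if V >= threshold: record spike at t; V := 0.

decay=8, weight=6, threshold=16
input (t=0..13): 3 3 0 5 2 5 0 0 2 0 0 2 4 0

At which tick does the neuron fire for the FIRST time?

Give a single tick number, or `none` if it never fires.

t=0: input=3 -> V=0 FIRE
t=1: input=3 -> V=0 FIRE
t=2: input=0 -> V=0
t=3: input=5 -> V=0 FIRE
t=4: input=2 -> V=12
t=5: input=5 -> V=0 FIRE
t=6: input=0 -> V=0
t=7: input=0 -> V=0
t=8: input=2 -> V=12
t=9: input=0 -> V=9
t=10: input=0 -> V=7
t=11: input=2 -> V=0 FIRE
t=12: input=4 -> V=0 FIRE
t=13: input=0 -> V=0

Answer: 0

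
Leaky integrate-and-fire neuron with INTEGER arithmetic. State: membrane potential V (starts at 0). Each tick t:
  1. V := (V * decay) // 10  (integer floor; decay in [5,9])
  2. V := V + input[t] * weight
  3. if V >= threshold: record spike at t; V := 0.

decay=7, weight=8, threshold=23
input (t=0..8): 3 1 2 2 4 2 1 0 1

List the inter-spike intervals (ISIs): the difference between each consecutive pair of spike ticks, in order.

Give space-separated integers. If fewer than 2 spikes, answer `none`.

t=0: input=3 -> V=0 FIRE
t=1: input=1 -> V=8
t=2: input=2 -> V=21
t=3: input=2 -> V=0 FIRE
t=4: input=4 -> V=0 FIRE
t=5: input=2 -> V=16
t=6: input=1 -> V=19
t=7: input=0 -> V=13
t=8: input=1 -> V=17

Answer: 3 1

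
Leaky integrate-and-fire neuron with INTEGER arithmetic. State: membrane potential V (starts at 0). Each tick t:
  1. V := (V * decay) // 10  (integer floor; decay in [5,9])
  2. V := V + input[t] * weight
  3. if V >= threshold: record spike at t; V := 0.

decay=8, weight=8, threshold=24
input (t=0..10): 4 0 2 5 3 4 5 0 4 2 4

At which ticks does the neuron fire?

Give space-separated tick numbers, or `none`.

Answer: 0 3 4 5 6 8 10

Derivation:
t=0: input=4 -> V=0 FIRE
t=1: input=0 -> V=0
t=2: input=2 -> V=16
t=3: input=5 -> V=0 FIRE
t=4: input=3 -> V=0 FIRE
t=5: input=4 -> V=0 FIRE
t=6: input=5 -> V=0 FIRE
t=7: input=0 -> V=0
t=8: input=4 -> V=0 FIRE
t=9: input=2 -> V=16
t=10: input=4 -> V=0 FIRE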